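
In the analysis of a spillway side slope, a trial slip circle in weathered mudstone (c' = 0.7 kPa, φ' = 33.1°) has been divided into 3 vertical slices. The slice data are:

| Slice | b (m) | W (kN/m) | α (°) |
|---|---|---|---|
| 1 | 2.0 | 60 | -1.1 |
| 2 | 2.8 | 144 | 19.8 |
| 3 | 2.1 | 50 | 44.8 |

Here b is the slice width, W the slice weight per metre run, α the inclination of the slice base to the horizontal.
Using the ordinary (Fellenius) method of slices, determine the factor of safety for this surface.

Ordinary method of slices: FS = Σ[c'·Δl_i + (W_i cosα_i)·tanφ'] / Σ W_i sinα_i, with Δl_i = b_i / cosα_i.
Slice 1: Δl = 2.0/cos(-1.1°) = 2.000 m; N'_1 = 60·cos(-1.1°) = 60.0; c'Δl = 1.40; W sinα = -1.2
Slice 2: Δl = 2.8/cos19.8° = 2.976 m; N'_2 = 144·cos19.8° = 135.5; c'Δl = 2.08; W sinα = 48.8
Slice 3: Δl = 2.1/cos44.8° = 2.960 m; N'_3 = 50·cos44.8° = 35.5; c'Δl = 2.07; W sinα = 35.2
Σc'Δl = 5.6 kN/m; ΣN' = 231.0 kN/m; ΣW sinα = 82.9 kN/m
Resisting = 5.6 + 231.0·tan33.1° = 5.6 + 150.6 = 156.1 kN/m
FS = 156.1 / 82.9 = 1.884

FS = 1.88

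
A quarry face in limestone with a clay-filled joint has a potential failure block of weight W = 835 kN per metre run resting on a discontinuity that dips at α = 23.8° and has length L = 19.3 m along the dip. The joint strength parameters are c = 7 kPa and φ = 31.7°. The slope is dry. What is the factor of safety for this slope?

FS = 1.80

Resolving the block weight along and normal to the plane and applying the Mohr–Coulomb strength on the joint:
N' = W cosα = 835·cos23.8° = 764.0 kN/m
Driving force T = W sinα = 835·sin23.8° = 337.0 kN/m
Resisting force R = c·L + N'·tanφ = 7·19.3 + 764.0·tan31.7° = 135.1 + 471.9 = 607.0 kN/m
FS = R / T = 607.0 / 337.0 = 1.801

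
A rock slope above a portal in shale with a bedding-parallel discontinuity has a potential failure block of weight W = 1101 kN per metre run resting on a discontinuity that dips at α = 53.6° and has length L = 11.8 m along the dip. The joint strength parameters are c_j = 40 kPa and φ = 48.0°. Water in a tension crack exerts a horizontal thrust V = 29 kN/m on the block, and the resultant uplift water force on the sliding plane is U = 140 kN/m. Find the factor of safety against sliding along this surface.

Resolving the block weight along and normal to the plane and applying the Mohr–Coulomb strength on the joint:
N' = W cosα − U − V sinα = 1101·cos53.6° − 140 − 29·sin53.6° = 490.0 kN/m
Driving force T = W sinα + V cosα = 1101·sin53.6° + 29·cos53.6° = 903.4 kN/m
Resisting force R = c_j·L + N'·tanφ = 40·11.8 + 490.0·tan48.0° = 472.0 + 544.2 = 1016.2 kN/m
FS = R / T = 1016.2 / 903.4 = 1.125

FS = 1.12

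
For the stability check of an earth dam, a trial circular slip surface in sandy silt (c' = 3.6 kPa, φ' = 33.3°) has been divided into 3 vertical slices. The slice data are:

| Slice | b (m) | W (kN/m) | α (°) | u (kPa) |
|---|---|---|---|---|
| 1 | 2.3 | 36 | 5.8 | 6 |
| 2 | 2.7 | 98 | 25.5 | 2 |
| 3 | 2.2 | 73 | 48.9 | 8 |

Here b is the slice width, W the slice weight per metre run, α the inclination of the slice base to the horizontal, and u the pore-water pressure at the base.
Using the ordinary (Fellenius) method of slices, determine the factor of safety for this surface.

FS = 1.13

Ordinary method of slices: FS = Σ[c'·Δl_i + (W_i cosα_i − u_i·Δl_i)·tanφ'] / Σ W_i sinα_i, with Δl_i = b_i / cosα_i.
Slice 1: Δl = 2.3/cos5.8° = 2.312 m; N'_1 = 36·cos5.8° − 6·2.312 = 21.9; c'Δl = 8.32; W sinα = 3.6
Slice 2: Δl = 2.7/cos25.5° = 2.991 m; N'_2 = 98·cos25.5° − 2·2.991 = 82.5; c'Δl = 10.77; W sinα = 42.2
Slice 3: Δl = 2.2/cos48.9° = 3.347 m; N'_3 = 73·cos48.9° − 8·3.347 = 21.2; c'Δl = 12.05; W sinα = 55.0
Σc'Δl = 31.1 kN/m; ΣN' = 125.6 kN/m; ΣW sinα = 100.8 kN/m
Resisting = 31.1 + 125.6·tan33.3° = 31.1 + 82.5 = 113.7 kN/m
FS = 113.7 / 100.8 = 1.127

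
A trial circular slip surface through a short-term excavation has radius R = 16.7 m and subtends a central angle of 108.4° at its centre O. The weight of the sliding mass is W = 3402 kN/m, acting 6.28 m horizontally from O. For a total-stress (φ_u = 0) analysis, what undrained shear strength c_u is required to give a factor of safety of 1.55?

c_u = 62.8 kPa

FS = c_u·L_a·R / (W·d), so c_u = FS·W·d / (L_a·R).
Arc length L_a = R·θ = 16.7·(108.4°·π/180) = 16.7·1.8919 = 31.60 m
c_u = 1.55·3402·6.28 / (31.60·16.7) = 33115.1 / 527.64 = 62.76 kPa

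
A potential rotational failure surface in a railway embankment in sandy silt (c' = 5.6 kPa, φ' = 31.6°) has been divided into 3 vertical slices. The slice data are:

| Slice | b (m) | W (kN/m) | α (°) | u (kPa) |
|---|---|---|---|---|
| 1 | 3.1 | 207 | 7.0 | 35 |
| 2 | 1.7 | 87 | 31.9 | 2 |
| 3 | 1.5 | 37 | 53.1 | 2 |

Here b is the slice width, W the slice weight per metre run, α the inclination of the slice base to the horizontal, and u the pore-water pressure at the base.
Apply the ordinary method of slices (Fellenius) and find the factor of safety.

FS = 1.54

Ordinary method of slices: FS = Σ[c'·Δl_i + (W_i cosα_i − u_i·Δl_i)·tanφ'] / Σ W_i sinα_i, with Δl_i = b_i / cosα_i.
Slice 1: Δl = 3.1/cos7.0° = 3.123 m; N'_1 = 207·cos7.0° − 35·3.123 = 96.1; c'Δl = 17.49; W sinα = 25.2
Slice 2: Δl = 1.7/cos31.9° = 2.002 m; N'_2 = 87·cos31.9° − 2·2.002 = 69.9; c'Δl = 11.21; W sinα = 46.0
Slice 3: Δl = 1.5/cos53.1° = 2.498 m; N'_3 = 37·cos53.1° − 2·2.498 = 17.2; c'Δl = 13.99; W sinα = 29.6
Σc'Δl = 42.7 kN/m; ΣN' = 183.2 kN/m; ΣW sinα = 100.8 kN/m
Resisting = 42.7 + 183.2·tan31.6° = 42.7 + 112.7 = 155.4 kN/m
FS = 155.4 / 100.8 = 1.542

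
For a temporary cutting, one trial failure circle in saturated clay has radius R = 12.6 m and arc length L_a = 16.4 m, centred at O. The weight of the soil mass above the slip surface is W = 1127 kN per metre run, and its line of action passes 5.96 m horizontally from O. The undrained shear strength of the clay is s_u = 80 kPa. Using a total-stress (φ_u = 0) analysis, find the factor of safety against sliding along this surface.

Taking moments about the centre O, the resisting moment is provided by the undrained shear strength acting along the arc:
M_R = s_u·L_a·R = 80·16.40·12.6 = 16531.2 kN·m/m
M_D = W·d = 1127·5.96 = 6716.9 kN·m/m
FS = M_R / M_D = 16531.2 / 6716.9 = 2.461

FS = 2.46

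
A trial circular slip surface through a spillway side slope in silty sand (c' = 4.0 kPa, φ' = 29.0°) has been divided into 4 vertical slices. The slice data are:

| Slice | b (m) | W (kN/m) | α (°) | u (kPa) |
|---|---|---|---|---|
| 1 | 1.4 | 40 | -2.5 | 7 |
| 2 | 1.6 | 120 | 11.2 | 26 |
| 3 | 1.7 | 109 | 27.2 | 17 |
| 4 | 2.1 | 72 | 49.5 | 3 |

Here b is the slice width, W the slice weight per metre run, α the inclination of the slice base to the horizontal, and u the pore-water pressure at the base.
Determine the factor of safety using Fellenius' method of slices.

FS = 1.17

Ordinary method of slices: FS = Σ[c'·Δl_i + (W_i cosα_i − u_i·Δl_i)·tanφ'] / Σ W_i sinα_i, with Δl_i = b_i / cosα_i.
Slice 1: Δl = 1.4/cos(-2.5°) = 1.401 m; N'_1 = 40·cos(-2.5°) − 7·1.401 = 30.2; c'Δl = 5.61; W sinα = -1.7
Slice 2: Δl = 1.6/cos11.2° = 1.631 m; N'_2 = 120·cos11.2° − 26·1.631 = 75.3; c'Δl = 6.52; W sinα = 23.3
Slice 3: Δl = 1.7/cos27.2° = 1.911 m; N'_3 = 109·cos27.2° − 17·1.911 = 64.5; c'Δl = 7.65; W sinα = 49.8
Slice 4: Δl = 2.1/cos49.5° = 3.234 m; N'_4 = 72·cos49.5° − 3·3.234 = 37.1; c'Δl = 12.93; W sinα = 54.7
Σc'Δl = 32.7 kN/m; ΣN' = 207.0 kN/m; ΣW sinα = 126.1 kN/m
Resisting = 32.7 + 207.0·tan29.0° = 32.7 + 114.7 = 147.4 kN/m
FS = 147.4 / 126.1 = 1.169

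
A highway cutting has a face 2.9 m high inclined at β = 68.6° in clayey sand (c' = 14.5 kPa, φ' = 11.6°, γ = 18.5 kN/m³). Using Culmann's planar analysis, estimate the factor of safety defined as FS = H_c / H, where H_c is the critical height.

H_c = (4c'/γ) · sinβ cosφ' / [1 − cos(β − φ')]
    = (4·14.5/18.5) · sin68.6°·cos11.6° / [1 − cos57.0°]
    = 3.135 · 0.9120 / 0.4554 = 6.28 m
FS = H_c / H = 6.28 / 2.9 = 2.165

FS = 2.17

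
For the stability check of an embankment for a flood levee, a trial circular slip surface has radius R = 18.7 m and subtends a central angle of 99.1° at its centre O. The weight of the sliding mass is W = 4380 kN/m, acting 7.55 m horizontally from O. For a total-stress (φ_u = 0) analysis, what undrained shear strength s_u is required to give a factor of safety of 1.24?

FS = s_u·L_a·R / (W·d), so s_u = FS·W·d / (L_a·R).
Arc length L_a = R·θ = 18.7·(99.1°·π/180) = 18.7·1.7296 = 32.34 m
s_u = 1.24·4380·7.55 / (32.34·18.7) = 41005.6 / 604.83 = 67.80 kPa

s_u = 67.8 kPa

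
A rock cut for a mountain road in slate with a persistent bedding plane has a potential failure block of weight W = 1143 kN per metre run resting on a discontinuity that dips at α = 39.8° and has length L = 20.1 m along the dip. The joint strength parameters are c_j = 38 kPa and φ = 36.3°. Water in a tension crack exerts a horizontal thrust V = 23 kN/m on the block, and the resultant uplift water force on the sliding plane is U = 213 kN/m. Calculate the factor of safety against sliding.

Resolving the block weight along and normal to the plane and applying the Mohr–Coulomb strength on the joint:
N' = W cosα − U − V sinα = 1143·cos39.8° − 213 − 23·sin39.8° = 650.4 kN/m
Driving force T = W sinα + V cosα = 1143·sin39.8° + 23·cos39.8° = 749.3 kN/m
Resisting force R = c_j·L + N'·tanφ = 38·20.1 + 650.4·tan36.3° = 763.8 + 477.8 = 1241.6 kN/m
FS = R / T = 1241.6 / 749.3 = 1.657

FS = 1.66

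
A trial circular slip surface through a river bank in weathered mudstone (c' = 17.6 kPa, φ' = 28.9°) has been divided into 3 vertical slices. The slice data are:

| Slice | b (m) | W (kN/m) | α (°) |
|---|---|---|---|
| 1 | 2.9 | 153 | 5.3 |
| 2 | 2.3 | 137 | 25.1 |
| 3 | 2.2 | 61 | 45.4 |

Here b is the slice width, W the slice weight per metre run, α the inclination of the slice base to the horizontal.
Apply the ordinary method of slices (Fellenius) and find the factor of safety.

Ordinary method of slices: FS = Σ[c'·Δl_i + (W_i cosα_i)·tanφ'] / Σ W_i sinα_i, with Δl_i = b_i / cosα_i.
Slice 1: Δl = 2.9/cos5.3° = 2.912 m; N'_1 = 153·cos5.3° = 152.3; c'Δl = 51.26; W sinα = 14.1
Slice 2: Δl = 2.3/cos25.1° = 2.540 m; N'_2 = 137·cos25.1° = 124.1; c'Δl = 44.70; W sinα = 58.1
Slice 3: Δl = 2.2/cos45.4° = 3.133 m; N'_3 = 61·cos45.4° = 42.8; c'Δl = 55.14; W sinα = 43.4
Σc'Δl = 151.1 kN/m; ΣN' = 319.2 kN/m; ΣW sinα = 115.7 kN/m
Resisting = 151.1 + 319.2·tan28.9° = 151.1 + 176.2 = 327.3 kN/m
FS = 327.3 / 115.7 = 2.830

FS = 2.83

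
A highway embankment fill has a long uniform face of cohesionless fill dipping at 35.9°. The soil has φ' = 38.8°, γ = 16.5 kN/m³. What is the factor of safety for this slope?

For a dry cohesionless infinite slope the factor of safety is FS = tanφ' / tanβ.
FS = tan38.8° / tan35.9° = 0.8040 / 0.7239 = 1.111

FS = 1.11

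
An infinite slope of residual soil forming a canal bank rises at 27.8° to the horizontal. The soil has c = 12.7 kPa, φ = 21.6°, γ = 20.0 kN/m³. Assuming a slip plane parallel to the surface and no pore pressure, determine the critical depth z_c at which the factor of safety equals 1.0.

z_c = 6.18 m

Setting FS = 1.00 in FS = [c + γz cos²β tanφ] / [γz sinβ cosβ] and solving for z:
z = c / [γ cosβ (FS·sinβ − cosβ·tanφ)]
  = 12.7 / [20.0·cos27.8°·(1.00·sin27.8° − cos27.8°·tan21.6°)]
  = 12.7 / [20.0·0.8846·(1.00·0.4664 − 0.8846·0.3959)]
  = 12.7 / 2.0550 = 6.180 m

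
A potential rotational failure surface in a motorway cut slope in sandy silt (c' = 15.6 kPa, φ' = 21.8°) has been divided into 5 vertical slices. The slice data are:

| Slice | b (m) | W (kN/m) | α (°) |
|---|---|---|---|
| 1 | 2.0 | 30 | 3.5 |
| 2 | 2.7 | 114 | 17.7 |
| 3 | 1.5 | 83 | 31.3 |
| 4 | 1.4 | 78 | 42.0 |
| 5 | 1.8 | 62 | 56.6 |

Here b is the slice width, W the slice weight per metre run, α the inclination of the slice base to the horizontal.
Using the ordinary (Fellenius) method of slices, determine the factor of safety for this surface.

FS = 1.66

Ordinary method of slices: FS = Σ[c'·Δl_i + (W_i cosα_i)·tanφ'] / Σ W_i sinα_i, with Δl_i = b_i / cosα_i.
Slice 1: Δl = 2.0/cos3.5° = 2.004 m; N'_1 = 30·cos3.5° = 29.9; c'Δl = 31.26; W sinα = 1.8
Slice 2: Δl = 2.7/cos17.7° = 2.834 m; N'_2 = 114·cos17.7° = 108.6; c'Δl = 44.21; W sinα = 34.7
Slice 3: Δl = 1.5/cos31.3° = 1.755 m; N'_3 = 83·cos31.3° = 70.9; c'Δl = 27.39; W sinα = 43.1
Slice 4: Δl = 1.4/cos42.0° = 1.884 m; N'_4 = 78·cos42.0° = 58.0; c'Δl = 29.39; W sinα = 52.2
Slice 5: Δl = 1.8/cos56.6° = 3.270 m; N'_5 = 62·cos56.6° = 34.1; c'Δl = 51.01; W sinα = 51.8
Σc'Δl = 183.3 kN/m; ΣN' = 301.6 kN/m; ΣW sinα = 183.6 kN/m
Resisting = 183.3 + 301.6·tan21.8° = 183.3 + 120.6 = 303.9 kN/m
FS = 303.9 / 183.6 = 1.655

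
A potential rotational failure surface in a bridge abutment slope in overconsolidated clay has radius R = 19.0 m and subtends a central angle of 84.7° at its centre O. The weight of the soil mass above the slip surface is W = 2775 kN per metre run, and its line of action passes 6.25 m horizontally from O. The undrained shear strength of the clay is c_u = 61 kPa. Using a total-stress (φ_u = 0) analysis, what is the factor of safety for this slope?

FS = 1.88

Taking moments about the centre O, the resisting moment is provided by the undrained shear strength acting along the arc:
Arc length L_a = R·θ = 19.0·(84.7°·π/180) = 19.0·1.4783 = 28.09 m
M_R = c_u·L_a·R = 61·28.09·19.0 = 32553.5 kN·m/m
M_D = W·d = 2775·6.25 = 17343.8 kN·m/m
FS = M_R / M_D = 32553.5 / 17343.8 = 1.877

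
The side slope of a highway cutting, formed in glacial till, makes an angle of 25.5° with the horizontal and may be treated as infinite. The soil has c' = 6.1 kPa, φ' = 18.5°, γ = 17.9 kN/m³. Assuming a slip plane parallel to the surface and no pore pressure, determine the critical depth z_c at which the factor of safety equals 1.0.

z_c = 2.94 m

Setting FS = 1.00 in FS = [c' + γz cos²β tanφ'] / [γz sinβ cosβ] and solving for z:
z = c' / [γ cosβ (FS·sinβ − cosβ·tanφ')]
  = 6.1 / [17.9·cos25.5°·(1.00·sin25.5° − cos25.5°·tan18.5°)]
  = 6.1 / [17.9·0.9026·(1.00·0.4305 − 0.9026·0.3346)]
  = 6.1 / 2.0762 = 2.938 m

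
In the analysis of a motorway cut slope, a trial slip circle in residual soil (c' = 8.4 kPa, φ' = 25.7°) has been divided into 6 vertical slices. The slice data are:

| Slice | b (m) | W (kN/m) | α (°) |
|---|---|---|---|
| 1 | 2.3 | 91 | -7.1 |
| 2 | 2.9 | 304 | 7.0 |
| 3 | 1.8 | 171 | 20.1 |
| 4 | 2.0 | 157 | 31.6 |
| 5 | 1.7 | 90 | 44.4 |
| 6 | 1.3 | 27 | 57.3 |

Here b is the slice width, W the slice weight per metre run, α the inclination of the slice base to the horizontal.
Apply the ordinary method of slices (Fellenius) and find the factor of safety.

Ordinary method of slices: FS = Σ[c'·Δl_i + (W_i cosα_i)·tanφ'] / Σ W_i sinα_i, with Δl_i = b_i / cosα_i.
Slice 1: Δl = 2.3/cos(-7.1°) = 2.318 m; N'_1 = 91·cos(-7.1°) = 90.3; c'Δl = 19.47; W sinα = -11.2
Slice 2: Δl = 2.9/cos7.0° = 2.922 m; N'_2 = 304·cos7.0° = 301.7; c'Δl = 24.54; W sinα = 37.0
Slice 3: Δl = 1.8/cos20.1° = 1.917 m; N'_3 = 171·cos20.1° = 160.6; c'Δl = 16.10; W sinα = 58.8
Slice 4: Δl = 2.0/cos31.6° = 2.348 m; N'_4 = 157·cos31.6° = 133.7; c'Δl = 19.72; W sinα = 82.3
Slice 5: Δl = 1.7/cos44.4° = 2.379 m; N'_5 = 90·cos44.4° = 64.3; c'Δl = 19.99; W sinα = 63.0
Slice 6: Δl = 1.3/cos57.3° = 2.406 m; N'_6 = 27·cos57.3° = 14.6; c'Δl = 20.21; W sinα = 22.7
Σc'Δl = 120.0 kN/m; ΣN' = 765.2 kN/m; ΣW sinα = 252.5 kN/m
Resisting = 120.0 + 765.2·tan25.7° = 120.0 + 368.3 = 488.3 kN/m
FS = 488.3 / 252.5 = 1.934

FS = 1.93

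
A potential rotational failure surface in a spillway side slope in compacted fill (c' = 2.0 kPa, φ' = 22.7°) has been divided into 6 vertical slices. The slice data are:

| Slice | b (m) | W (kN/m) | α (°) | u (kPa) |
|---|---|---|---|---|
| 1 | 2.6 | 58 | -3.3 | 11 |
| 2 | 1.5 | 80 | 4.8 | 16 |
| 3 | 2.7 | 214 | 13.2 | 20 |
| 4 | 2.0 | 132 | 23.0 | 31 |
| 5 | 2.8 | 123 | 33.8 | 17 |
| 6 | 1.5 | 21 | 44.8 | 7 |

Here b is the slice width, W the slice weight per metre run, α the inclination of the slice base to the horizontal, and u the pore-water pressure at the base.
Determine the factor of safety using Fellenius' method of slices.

FS = 0.91

Ordinary method of slices: FS = Σ[c'·Δl_i + (W_i cosα_i − u_i·Δl_i)·tanφ'] / Σ W_i sinα_i, with Δl_i = b_i / cosα_i.
Slice 1: Δl = 2.6/cos(-3.3°) = 2.604 m; N'_1 = 58·cos(-3.3°) − 11·2.604 = 29.3; c'Δl = 5.21; W sinα = -3.3
Slice 2: Δl = 1.5/cos4.8° = 1.505 m; N'_2 = 80·cos4.8° − 16·1.505 = 55.6; c'Δl = 3.01; W sinα = 6.7
Slice 3: Δl = 2.7/cos13.2° = 2.773 m; N'_3 = 214·cos13.2° − 20·2.773 = 152.9; c'Δl = 5.55; W sinα = 48.9
Slice 4: Δl = 2.0/cos23.0° = 2.173 m; N'_4 = 132·cos23.0° − 31·2.173 = 54.2; c'Δl = 4.35; W sinα = 51.6
Slice 5: Δl = 2.8/cos33.8° = 3.369 m; N'_5 = 123·cos33.8° − 17·3.369 = 44.9; c'Δl = 6.74; W sinα = 68.4
Slice 6: Δl = 1.5/cos44.8° = 2.114 m; N'_6 = 21·cos44.8° − 7·2.114 = 0.1; c'Δl = 4.23; W sinα = 14.8
Σc'Δl = 29.1 kN/m; ΣN' = 337.0 kN/m; ΣW sinα = 187.0 kN/m
Resisting = 29.1 + 337.0·tan22.7° = 29.1 + 141.0 = 170.0 kN/m
FS = 170.0 / 187.0 = 0.909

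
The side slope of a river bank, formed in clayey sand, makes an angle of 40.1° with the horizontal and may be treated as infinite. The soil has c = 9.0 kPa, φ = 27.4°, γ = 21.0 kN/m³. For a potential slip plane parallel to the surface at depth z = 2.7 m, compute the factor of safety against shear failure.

For an infinite slope with a slip plane parallel to the surface (no pore pressure): FS = [c + γz cos²β tanφ] / [γz sinβ cosβ].
γz = 21.0·2.7 = 56.70 kN/m²
Numerator = 9.0 + 56.70·cos²40.1°·tan27.4° = 9.0 + 56.70·0.5851·0.5184 = 26.197 kPa
Denominator = 56.70·sin40.1°·cos40.1° = 56.70·0.6441·0.7649 = 27.936 kPa
FS = 26.197 / 27.936 = 0.938

FS = 0.94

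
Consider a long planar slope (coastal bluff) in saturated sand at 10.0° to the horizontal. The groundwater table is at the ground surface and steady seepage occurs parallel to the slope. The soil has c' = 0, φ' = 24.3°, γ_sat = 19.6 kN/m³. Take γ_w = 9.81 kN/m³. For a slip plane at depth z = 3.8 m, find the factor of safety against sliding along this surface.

FS = 1.28

With seepage parallel to the slope and the water table at the surface, the effective normal stress on the slip plane uses the buoyant unit weight γ' = γ_sat − γ_w while the driving shear stress uses γ_sat:
FS = [c' + γ' z cos²β tanφ'] / [γ_sat z sinβ cosβ]
(For c' = 0 this reduces to FS = (γ'/γ_sat)·tanφ'/tanβ.)
γ' = 19.6 − 9.81 = 9.79 kN/m³
Numerator = 0.0 + 9.79·3.8·cos²10.0°·tan24.3° = 0.0 + 9.79·3.8·0.9698·0.4515 = 16.291 kPa
Denominator = 19.6·3.8·sin10.0°·cos10.0° = 19.6·3.8·0.1736·0.9848 = 12.737 kPa
FS = 16.291 / 12.737 = 1.279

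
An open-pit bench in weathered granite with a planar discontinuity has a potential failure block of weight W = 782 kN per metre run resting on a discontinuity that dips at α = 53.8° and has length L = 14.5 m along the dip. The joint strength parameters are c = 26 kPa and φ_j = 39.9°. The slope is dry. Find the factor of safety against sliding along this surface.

Resolving the block weight along and normal to the plane and applying the Mohr–Coulomb strength on the joint:
N' = W cosα = 782·cos53.8° = 461.9 kN/m
Driving force T = W sinα = 782·sin53.8° = 631.0 kN/m
Resisting force R = c·L + N'·tanφ_j = 26·14.5 + 461.9·tan39.9° = 377.0 + 386.2 = 763.2 kN/m
FS = R / T = 763.2 / 631.0 = 1.209

FS = 1.21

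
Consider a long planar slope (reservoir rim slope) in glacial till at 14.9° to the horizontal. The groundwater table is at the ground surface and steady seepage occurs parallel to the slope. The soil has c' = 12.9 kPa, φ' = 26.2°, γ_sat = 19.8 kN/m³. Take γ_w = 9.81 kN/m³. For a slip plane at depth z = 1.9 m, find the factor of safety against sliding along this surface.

FS = 2.31

With seepage parallel to the slope and the water table at the surface, the effective normal stress on the slip plane uses the buoyant unit weight γ' = γ_sat − γ_w while the driving shear stress uses γ_sat:
FS = [c' + γ' z cos²β tanφ'] / [γ_sat z sinβ cosβ]
γ' = 19.8 − 9.81 = 9.99 kN/m³
Numerator = 12.9 + 9.99·1.9·cos²14.9°·tan26.2° = 12.9 + 9.99·1.9·0.9339·0.4921 = 21.622 kPa
Denominator = 19.8·1.9·sin14.9°·cos14.9° = 19.8·1.9·0.2571·0.9664 = 9.348 kPa
FS = 21.622 / 9.348 = 2.313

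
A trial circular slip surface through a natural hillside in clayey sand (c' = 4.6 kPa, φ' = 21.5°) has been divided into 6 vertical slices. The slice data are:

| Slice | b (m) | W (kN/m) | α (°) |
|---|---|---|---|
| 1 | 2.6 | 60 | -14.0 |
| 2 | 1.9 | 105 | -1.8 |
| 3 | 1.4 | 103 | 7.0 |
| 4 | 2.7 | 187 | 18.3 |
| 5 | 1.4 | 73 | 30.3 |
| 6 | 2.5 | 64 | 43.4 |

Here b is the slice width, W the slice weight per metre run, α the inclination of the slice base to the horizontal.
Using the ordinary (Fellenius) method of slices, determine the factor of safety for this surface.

Ordinary method of slices: FS = Σ[c'·Δl_i + (W_i cosα_i)·tanφ'] / Σ W_i sinα_i, with Δl_i = b_i / cosα_i.
Slice 1: Δl = 2.6/cos(-14.0°) = 2.680 m; N'_1 = 60·cos(-14.0°) = 58.2; c'Δl = 12.33; W sinα = -14.5
Slice 2: Δl = 1.9/cos(-1.8°) = 1.901 m; N'_2 = 105·cos(-1.8°) = 104.9; c'Δl = 8.74; W sinα = -3.3
Slice 3: Δl = 1.4/cos7.0° = 1.411 m; N'_3 = 103·cos7.0° = 102.2; c'Δl = 6.49; W sinα = 12.6
Slice 4: Δl = 2.7/cos18.3° = 2.844 m; N'_4 = 187·cos18.3° = 177.5; c'Δl = 13.08; W sinα = 58.7
Slice 5: Δl = 1.4/cos30.3° = 1.622 m; N'_5 = 73·cos30.3° = 63.0; c'Δl = 7.46; W sinα = 36.8
Slice 6: Δl = 2.5/cos43.4° = 3.441 m; N'_6 = 64·cos43.4° = 46.5; c'Δl = 15.83; W sinα = 44.0
Σc'Δl = 63.9 kN/m; ΣN' = 552.5 kN/m; ΣW sinα = 134.3 kN/m
Resisting = 63.9 + 552.5·tan21.5° = 63.9 + 217.6 = 281.6 kN/m
FS = 281.6 / 134.3 = 2.097

FS = 2.10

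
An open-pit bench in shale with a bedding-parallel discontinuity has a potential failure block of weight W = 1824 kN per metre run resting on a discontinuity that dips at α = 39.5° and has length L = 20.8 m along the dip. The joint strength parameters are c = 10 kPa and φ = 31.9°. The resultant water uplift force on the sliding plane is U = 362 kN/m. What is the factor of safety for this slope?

FS = 0.74

Resolving the block weight along and normal to the plane and applying the Mohr–Coulomb strength on the joint:
N' = W cosα − U = 1824·cos39.5° − 362 = 1045.4 kN/m
Driving force T = W sinα = 1824·sin39.5° = 1160.2 kN/m
Resisting force R = c·L + N'·tanφ = 10·20.8 + 1045.4·tan31.9° = 208.0 + 650.7 = 858.7 kN/m
FS = R / T = 858.7 / 1160.2 = 0.740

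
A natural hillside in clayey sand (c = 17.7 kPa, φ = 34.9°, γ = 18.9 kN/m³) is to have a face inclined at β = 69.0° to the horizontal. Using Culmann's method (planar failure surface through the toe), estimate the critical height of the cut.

Culmann's analysis gives the critical failure plane at α_cr = (β + φ)/2 = (69.0 + 34.9)/2 = 52.0°, and the critical height
H_c = (4c/γ) · sinβ cosφ / [1 − cos(β − φ)]
    = (4·17.7/18.9) · sin69.0°·cos34.9° / [1 − cos(34.1°)]
    = 3.746 · 0.9336·0.8202 / [1 − 0.8281]
    = 3.746 · 0.7657 / 0.1719
    = 16.68 m

H_c = 16.68 m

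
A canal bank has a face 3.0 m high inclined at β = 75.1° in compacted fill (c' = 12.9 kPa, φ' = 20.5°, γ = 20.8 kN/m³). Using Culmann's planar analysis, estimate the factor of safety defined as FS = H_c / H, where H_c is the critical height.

FS = 1.78

H_c = (4c'/γ) · sinβ cosφ' / [1 − cos(β − φ')]
    = (4·12.9/20.8) · sin75.1°·cos20.5° / [1 − cos54.6°]
    = 2.481 · 0.9052 / 0.4207 = 5.34 m
FS = H_c / H = 5.34 / 3.0 = 1.779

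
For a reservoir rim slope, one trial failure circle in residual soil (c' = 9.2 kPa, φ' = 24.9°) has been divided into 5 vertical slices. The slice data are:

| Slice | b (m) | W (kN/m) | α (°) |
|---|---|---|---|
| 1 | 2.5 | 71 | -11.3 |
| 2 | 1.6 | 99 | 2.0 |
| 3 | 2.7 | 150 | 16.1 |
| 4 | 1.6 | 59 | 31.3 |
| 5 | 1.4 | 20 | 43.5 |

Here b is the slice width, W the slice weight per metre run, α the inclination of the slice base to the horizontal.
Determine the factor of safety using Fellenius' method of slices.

Ordinary method of slices: FS = Σ[c'·Δl_i + (W_i cosα_i)·tanφ'] / Σ W_i sinα_i, with Δl_i = b_i / cosα_i.
Slice 1: Δl = 2.5/cos(-11.3°) = 2.549 m; N'_1 = 71·cos(-11.3°) = 69.6; c'Δl = 23.45; W sinα = -13.9
Slice 2: Δl = 1.6/cos2.0° = 1.601 m; N'_2 = 99·cos2.0° = 98.9; c'Δl = 14.73; W sinα = 3.5
Slice 3: Δl = 2.7/cos16.1° = 2.810 m; N'_3 = 150·cos16.1° = 144.1; c'Δl = 25.85; W sinα = 41.6
Slice 4: Δl = 1.6/cos31.3° = 1.873 m; N'_4 = 59·cos31.3° = 50.4; c'Δl = 17.23; W sinα = 30.7
Slice 5: Δl = 1.4/cos43.5° = 1.930 m; N'_5 = 20·cos43.5° = 14.5; c'Δl = 17.76; W sinα = 13.8
Σc'Δl = 99.0 kN/m; ΣN' = 377.6 kN/m; ΣW sinα = 75.6 kN/m
Resisting = 99.0 + 377.6·tan24.9° = 99.0 + 175.3 = 274.3 kN/m
FS = 274.3 / 75.6 = 3.630

FS = 3.63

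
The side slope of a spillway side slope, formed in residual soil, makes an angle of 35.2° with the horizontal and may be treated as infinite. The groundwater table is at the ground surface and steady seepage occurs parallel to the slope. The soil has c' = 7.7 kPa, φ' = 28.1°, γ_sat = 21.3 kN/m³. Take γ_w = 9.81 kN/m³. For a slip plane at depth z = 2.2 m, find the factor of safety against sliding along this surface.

FS = 0.76

With seepage parallel to the slope and the water table at the surface, the effective normal stress on the slip plane uses the buoyant unit weight γ' = γ_sat − γ_w while the driving shear stress uses γ_sat:
FS = [c' + γ' z cos²β tanφ'] / [γ_sat z sinβ cosβ]
γ' = 21.3 − 9.81 = 11.49 kN/m³
Numerator = 7.7 + 11.49·2.2·cos²35.2°·tan28.1° = 7.7 + 11.49·2.2·0.6677·0.5340 = 16.712 kPa
Denominator = 21.3·2.2·sin35.2°·cos35.2° = 21.3·2.2·0.5764·0.8171 = 22.072 kPa
FS = 16.712 / 22.072 = 0.757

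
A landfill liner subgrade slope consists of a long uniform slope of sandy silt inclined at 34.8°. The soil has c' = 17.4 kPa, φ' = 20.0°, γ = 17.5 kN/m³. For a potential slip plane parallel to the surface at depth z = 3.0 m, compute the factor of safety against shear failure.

FS = 1.23

For an infinite slope with a slip plane parallel to the surface (no pore pressure): FS = [c' + γz cos²β tanφ'] / [γz sinβ cosβ].
γz = 17.5·3.0 = 52.50 kN/m²
Numerator = 17.4 + 52.50·cos²34.8°·tan20.0° = 17.4 + 52.50·0.6743·0.3640 = 30.285 kPa
Denominator = 52.50·sin34.8°·cos34.8° = 52.50·0.5707·0.8211 = 24.604 kPa
FS = 30.285 / 24.604 = 1.231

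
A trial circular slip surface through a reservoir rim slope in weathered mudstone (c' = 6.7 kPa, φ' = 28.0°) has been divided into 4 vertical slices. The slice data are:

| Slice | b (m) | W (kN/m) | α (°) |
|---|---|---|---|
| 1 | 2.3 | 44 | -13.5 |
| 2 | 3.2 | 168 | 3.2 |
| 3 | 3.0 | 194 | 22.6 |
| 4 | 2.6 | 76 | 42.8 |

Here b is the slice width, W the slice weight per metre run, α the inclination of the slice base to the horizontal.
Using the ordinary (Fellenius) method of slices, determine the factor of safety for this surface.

Ordinary method of slices: FS = Σ[c'·Δl_i + (W_i cosα_i)·tanφ'] / Σ W_i sinα_i, with Δl_i = b_i / cosα_i.
Slice 1: Δl = 2.3/cos(-13.5°) = 2.365 m; N'_1 = 44·cos(-13.5°) = 42.8; c'Δl = 15.85; W sinα = -10.3
Slice 2: Δl = 3.2/cos3.2° = 3.205 m; N'_2 = 168·cos3.2° = 167.7; c'Δl = 21.47; W sinα = 9.4
Slice 3: Δl = 3.0/cos22.6° = 3.250 m; N'_3 = 194·cos22.6° = 179.1; c'Δl = 21.77; W sinα = 74.6
Slice 4: Δl = 2.6/cos42.8° = 3.544 m; N'_4 = 76·cos42.8° = 55.8; c'Δl = 23.74; W sinα = 51.6
Σc'Δl = 82.8 kN/m; ΣN' = 445.4 kN/m; ΣW sinα = 125.3 kN/m
Resisting = 82.8 + 445.4·tan28.0° = 82.8 + 236.8 = 319.7 kN/m
FS = 319.7 / 125.3 = 2.551

FS = 2.55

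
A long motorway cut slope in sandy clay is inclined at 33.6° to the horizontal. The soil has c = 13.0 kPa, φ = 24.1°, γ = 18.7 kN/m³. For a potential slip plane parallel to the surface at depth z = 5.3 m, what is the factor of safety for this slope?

For an infinite slope with a slip plane parallel to the surface (no pore pressure): FS = [c + γz cos²β tanφ] / [γz sinβ cosβ].
γz = 18.7·5.3 = 99.11 kN/m²
Numerator = 13.0 + 99.11·cos²33.6°·tan24.1° = 13.0 + 99.11·0.6938·0.4473 = 43.757 kPa
Denominator = 99.11·sin33.6°·cos33.6° = 99.11·0.5534·0.8329 = 45.683 kPa
FS = 43.757 / 45.683 = 0.958

FS = 0.96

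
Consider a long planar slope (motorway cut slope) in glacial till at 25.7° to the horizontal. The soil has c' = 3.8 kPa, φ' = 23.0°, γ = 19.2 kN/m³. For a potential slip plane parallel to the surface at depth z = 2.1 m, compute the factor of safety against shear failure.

FS = 1.12

For an infinite slope with a slip plane parallel to the surface (no pore pressure): FS = [c' + γz cos²β tanφ'] / [γz sinβ cosβ].
γz = 19.2·2.1 = 40.32 kN/m²
Numerator = 3.8 + 40.32·cos²25.7°·tan23.0° = 3.8 + 40.32·0.8119·0.4245 = 17.696 kPa
Denominator = 40.32·sin25.7°·cos25.7° = 40.32·0.4337·0.9011 = 15.755 kPa
FS = 17.696 / 15.755 = 1.123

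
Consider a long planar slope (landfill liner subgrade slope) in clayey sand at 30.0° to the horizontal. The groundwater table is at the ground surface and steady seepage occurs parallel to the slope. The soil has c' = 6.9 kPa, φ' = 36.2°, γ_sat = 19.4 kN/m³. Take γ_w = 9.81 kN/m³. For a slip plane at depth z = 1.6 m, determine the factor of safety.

FS = 1.14

With seepage parallel to the slope and the water table at the surface, the effective normal stress on the slip plane uses the buoyant unit weight γ' = γ_sat − γ_w while the driving shear stress uses γ_sat:
FS = [c' + γ' z cos²β tanφ'] / [γ_sat z sinβ cosβ]
γ' = 19.4 − 9.81 = 9.59 kN/m³
Numerator = 6.9 + 9.59·1.6·cos²30.0°·tan36.2° = 6.9 + 9.59·1.6·0.7500·0.7319 = 15.323 kPa
Denominator = 19.4·1.6·sin30.0°·cos30.0° = 19.4·1.6·0.5000·0.8660 = 13.441 kPa
FS = 15.323 / 13.441 = 1.140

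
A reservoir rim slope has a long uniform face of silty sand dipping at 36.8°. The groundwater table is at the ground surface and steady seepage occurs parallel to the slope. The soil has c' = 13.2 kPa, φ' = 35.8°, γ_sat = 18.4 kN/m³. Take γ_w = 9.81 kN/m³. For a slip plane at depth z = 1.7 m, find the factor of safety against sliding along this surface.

FS = 1.33

With seepage parallel to the slope and the water table at the surface, the effective normal stress on the slip plane uses the buoyant unit weight γ' = γ_sat − γ_w while the driving shear stress uses γ_sat:
FS = [c' + γ' z cos²β tanφ'] / [γ_sat z sinβ cosβ]
γ' = 18.4 − 9.81 = 8.59 kN/m³
Numerator = 13.2 + 8.59·1.7·cos²36.8°·tan35.8° = 13.2 + 8.59·1.7·0.6412·0.7212 = 19.953 kPa
Denominator = 18.4·1.7·sin36.8°·cos36.8° = 18.4·1.7·0.5990·0.8007 = 15.004 kPa
FS = 19.953 / 15.004 = 1.330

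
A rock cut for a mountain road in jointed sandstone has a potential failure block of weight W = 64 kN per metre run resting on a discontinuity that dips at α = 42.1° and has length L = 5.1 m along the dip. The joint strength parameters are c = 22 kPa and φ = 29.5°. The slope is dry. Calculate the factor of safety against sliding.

FS = 3.24

Resolving the block weight along and normal to the plane and applying the Mohr–Coulomb strength on the joint:
N' = W cosα = 64·cos42.1° = 47.5 kN/m
Driving force T = W sinα = 64·sin42.1° = 42.9 kN/m
Resisting force R = c·L + N'·tanφ = 22·5.1 + 47.5·tan29.5° = 112.2 + 26.9 = 139.1 kN/m
FS = R / T = 139.1 / 42.9 = 3.241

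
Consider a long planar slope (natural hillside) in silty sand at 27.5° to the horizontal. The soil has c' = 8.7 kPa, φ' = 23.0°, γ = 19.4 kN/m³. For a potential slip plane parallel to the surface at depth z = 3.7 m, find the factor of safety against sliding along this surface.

For an infinite slope with a slip plane parallel to the surface (no pore pressure): FS = [c' + γz cos²β tanφ'] / [γz sinβ cosβ].
γz = 19.4·3.7 = 71.78 kN/m²
Numerator = 8.7 + 71.78·cos²27.5°·tan23.0° = 8.7 + 71.78·0.7868·0.4245 = 32.672 kPa
Denominator = 71.78·sin27.5°·cos27.5° = 71.78·0.4617·0.8870 = 29.399 kPa
FS = 32.672 / 29.399 = 1.111

FS = 1.11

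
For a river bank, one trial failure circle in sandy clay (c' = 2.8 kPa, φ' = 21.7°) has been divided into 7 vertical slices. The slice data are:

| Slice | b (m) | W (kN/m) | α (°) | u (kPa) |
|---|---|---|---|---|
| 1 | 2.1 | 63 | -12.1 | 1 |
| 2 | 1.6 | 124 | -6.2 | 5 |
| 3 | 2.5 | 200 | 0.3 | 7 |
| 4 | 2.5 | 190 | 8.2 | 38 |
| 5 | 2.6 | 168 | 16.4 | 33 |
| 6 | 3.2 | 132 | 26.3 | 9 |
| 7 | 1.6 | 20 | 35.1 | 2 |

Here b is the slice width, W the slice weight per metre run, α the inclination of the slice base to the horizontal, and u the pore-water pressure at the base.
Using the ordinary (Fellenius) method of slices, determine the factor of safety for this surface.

FS = 2.47

Ordinary method of slices: FS = Σ[c'·Δl_i + (W_i cosα_i − u_i·Δl_i)·tanφ'] / Σ W_i sinα_i, with Δl_i = b_i / cosα_i.
Slice 1: Δl = 2.1/cos(-12.1°) = 2.148 m; N'_1 = 63·cos(-12.1°) − 1·2.148 = 59.5; c'Δl = 6.01; W sinα = -13.2
Slice 2: Δl = 1.6/cos(-6.2°) = 1.609 m; N'_2 = 124·cos(-6.2°) − 5·1.609 = 115.2; c'Δl = 4.51; W sinα = -13.4
Slice 3: Δl = 2.5/cos0.3° = 2.500 m; N'_3 = 200·cos0.3° − 7·2.500 = 182.5; c'Δl = 7.00; W sinα = 1.0
Slice 4: Δl = 2.5/cos8.2° = 2.526 m; N'_4 = 190·cos8.2° − 38·2.526 = 92.1; c'Δl = 7.07; W sinα = 27.1
Slice 5: Δl = 2.6/cos16.4° = 2.710 m; N'_5 = 168·cos16.4° − 33·2.710 = 71.7; c'Δl = 7.59; W sinα = 47.4
Slice 6: Δl = 3.2/cos26.3° = 3.569 m; N'_6 = 132·cos26.3° − 9·3.569 = 86.2; c'Δl = 9.99; W sinα = 58.5
Slice 7: Δl = 1.6/cos35.1° = 1.956 m; N'_7 = 20·cos35.1° − 2·1.956 = 12.5; c'Δl = 5.48; W sinα = 11.5
Σc'Δl = 47.7 kN/m; ΣN' = 619.6 kN/m; ΣW sinα = 119.0 kN/m
Resisting = 47.7 + 619.6·tan21.7° = 47.7 + 246.6 = 294.2 kN/m
FS = 294.2 / 119.0 = 2.473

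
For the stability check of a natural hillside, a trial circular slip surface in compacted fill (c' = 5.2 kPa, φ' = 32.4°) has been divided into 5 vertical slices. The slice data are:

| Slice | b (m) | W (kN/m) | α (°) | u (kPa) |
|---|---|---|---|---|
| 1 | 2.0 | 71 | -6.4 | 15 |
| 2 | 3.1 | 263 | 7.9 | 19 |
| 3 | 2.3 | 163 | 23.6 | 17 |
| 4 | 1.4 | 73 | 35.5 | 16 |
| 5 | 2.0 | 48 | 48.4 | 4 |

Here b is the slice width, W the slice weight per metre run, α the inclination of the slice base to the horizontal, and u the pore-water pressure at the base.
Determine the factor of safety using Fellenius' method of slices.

Ordinary method of slices: FS = Σ[c'·Δl_i + (W_i cosα_i − u_i·Δl_i)·tanφ'] / Σ W_i sinα_i, with Δl_i = b_i / cosα_i.
Slice 1: Δl = 2.0/cos(-6.4°) = 2.013 m; N'_1 = 71·cos(-6.4°) − 15·2.013 = 40.4; c'Δl = 10.47; W sinα = -7.9
Slice 2: Δl = 3.1/cos7.9° = 3.130 m; N'_2 = 263·cos7.9° − 19·3.130 = 201.0; c'Δl = 16.27; W sinα = 36.1
Slice 3: Δl = 2.3/cos23.6° = 2.510 m; N'_3 = 163·cos23.6° − 17·2.510 = 106.7; c'Δl = 13.05; W sinα = 65.3
Slice 4: Δl = 1.4/cos35.5° = 1.720 m; N'_4 = 73·cos35.5° − 16·1.720 = 31.9; c'Δl = 8.94; W sinα = 42.4
Slice 5: Δl = 2.0/cos48.4° = 3.012 m; N'_5 = 48·cos48.4° − 4·3.012 = 19.8; c'Δl = 15.66; W sinα = 35.9
Σc'Δl = 64.4 kN/m; ΣN' = 399.8 kN/m; ΣW sinα = 171.8 kN/m
Resisting = 64.4 + 399.8·tan32.4° = 64.4 + 253.7 = 318.1 kN/m
FS = 318.1 / 171.8 = 1.852

FS = 1.85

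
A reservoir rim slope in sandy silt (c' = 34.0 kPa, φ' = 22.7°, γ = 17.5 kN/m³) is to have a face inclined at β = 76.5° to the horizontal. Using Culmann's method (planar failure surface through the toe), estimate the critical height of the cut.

H_c = 17.03 m

Culmann's analysis gives the critical failure plane at α_cr = (β + φ')/2 = (76.5 + 22.7)/2 = 49.6°, and the critical height
H_c = (4c'/γ) · sinβ cosφ' / [1 − cos(β − φ')]
    = (4·34.0/17.5) · sin76.5°·cos22.7° / [1 − cos(53.8°)]
    = 7.771 · 0.9724·0.9225 / [1 − 0.5906]
    = 7.771 · 0.8970 / 0.4094
    = 17.03 m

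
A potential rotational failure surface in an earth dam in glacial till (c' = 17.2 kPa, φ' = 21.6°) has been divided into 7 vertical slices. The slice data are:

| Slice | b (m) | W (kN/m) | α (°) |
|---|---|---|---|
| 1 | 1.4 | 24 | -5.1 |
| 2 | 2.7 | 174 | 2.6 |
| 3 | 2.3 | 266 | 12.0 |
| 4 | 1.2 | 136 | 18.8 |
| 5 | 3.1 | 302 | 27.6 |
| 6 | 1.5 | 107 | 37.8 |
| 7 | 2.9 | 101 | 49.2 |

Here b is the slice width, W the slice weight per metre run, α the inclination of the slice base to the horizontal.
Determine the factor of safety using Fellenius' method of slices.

Ordinary method of slices: FS = Σ[c'·Δl_i + (W_i cosα_i)·tanφ'] / Σ W_i sinα_i, with Δl_i = b_i / cosα_i.
Slice 1: Δl = 1.4/cos(-5.1°) = 1.406 m; N'_1 = 24·cos(-5.1°) = 23.9; c'Δl = 24.18; W sinα = -2.1
Slice 2: Δl = 2.7/cos2.6° = 2.703 m; N'_2 = 174·cos2.6° = 173.8; c'Δl = 46.49; W sinα = 7.9
Slice 3: Δl = 2.3/cos12.0° = 2.351 m; N'_3 = 266·cos12.0° = 260.2; c'Δl = 40.44; W sinα = 55.3
Slice 4: Δl = 1.2/cos18.8° = 1.268 m; N'_4 = 136·cos18.8° = 128.7; c'Δl = 21.80; W sinα = 43.8
Slice 5: Δl = 3.1/cos27.6° = 3.498 m; N'_5 = 302·cos27.6° = 267.6; c'Δl = 60.17; W sinα = 139.9
Slice 6: Δl = 1.5/cos37.8° = 1.898 m; N'_6 = 107·cos37.8° = 84.5; c'Δl = 32.65; W sinα = 65.6
Slice 7: Δl = 2.9/cos49.2° = 4.438 m; N'_7 = 101·cos49.2° = 66.0; c'Δl = 76.34; W sinα = 76.5
Σc'Δl = 302.1 kN/m; ΣN' = 1004.8 kN/m; ΣW sinα = 386.8 kN/m
Resisting = 302.1 + 1004.8·tan21.6° = 302.1 + 397.8 = 699.9 kN/m
FS = 699.9 / 386.8 = 1.809

FS = 1.81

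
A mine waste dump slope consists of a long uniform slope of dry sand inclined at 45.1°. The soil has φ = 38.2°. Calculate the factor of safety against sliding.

For a dry cohesionless infinite slope the factor of safety is FS = tanφ / tanβ.
FS = tan38.2° / tan45.1° = 0.7869 / 1.0035 = 0.784

FS = 0.78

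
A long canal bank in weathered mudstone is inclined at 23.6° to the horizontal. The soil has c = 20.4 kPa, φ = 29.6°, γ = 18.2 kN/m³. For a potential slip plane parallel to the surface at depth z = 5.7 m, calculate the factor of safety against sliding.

FS = 1.84

For an infinite slope with a slip plane parallel to the surface (no pore pressure): FS = [c + γz cos²β tanφ] / [γz sinβ cosβ].
γz = 18.2·5.7 = 103.74 kN/m²
Numerator = 20.4 + 103.74·cos²23.6°·tan29.6° = 20.4 + 103.74·0.8397·0.5681 = 69.887 kPa
Denominator = 103.74·sin23.6°·cos23.6° = 103.74·0.4003·0.9164 = 38.059 kPa
FS = 69.887 / 38.059 = 1.836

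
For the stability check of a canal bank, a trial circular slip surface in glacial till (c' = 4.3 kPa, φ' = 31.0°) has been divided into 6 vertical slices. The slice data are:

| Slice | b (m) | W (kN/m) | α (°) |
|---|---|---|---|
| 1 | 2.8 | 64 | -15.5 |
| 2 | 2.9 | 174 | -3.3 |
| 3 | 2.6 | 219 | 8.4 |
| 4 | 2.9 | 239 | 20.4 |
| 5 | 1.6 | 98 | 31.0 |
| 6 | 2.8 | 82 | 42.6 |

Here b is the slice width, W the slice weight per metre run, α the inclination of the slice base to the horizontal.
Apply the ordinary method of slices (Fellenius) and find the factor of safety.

FS = 2.92

Ordinary method of slices: FS = Σ[c'·Δl_i + (W_i cosα_i)·tanφ'] / Σ W_i sinα_i, with Δl_i = b_i / cosα_i.
Slice 1: Δl = 2.8/cos(-15.5°) = 2.906 m; N'_1 = 64·cos(-15.5°) = 61.7; c'Δl = 12.49; W sinα = -17.1
Slice 2: Δl = 2.9/cos(-3.3°) = 2.905 m; N'_2 = 174·cos(-3.3°) = 173.7; c'Δl = 12.49; W sinα = -10.0
Slice 3: Δl = 2.6/cos8.4° = 2.628 m; N'_3 = 219·cos8.4° = 216.7; c'Δl = 11.30; W sinα = 32.0
Slice 4: Δl = 2.9/cos20.4° = 3.094 m; N'_4 = 239·cos20.4° = 224.0; c'Δl = 13.30; W sinα = 83.3
Slice 5: Δl = 1.6/cos31.0° = 1.867 m; N'_5 = 98·cos31.0° = 84.0; c'Δl = 8.03; W sinα = 50.5
Slice 6: Δl = 2.8/cos42.6° = 3.804 m; N'_6 = 82·cos42.6° = 60.4; c'Δl = 16.36; W sinα = 55.5
Σc'Δl = 74.0 kN/m; ΣN' = 820.4 kN/m; ΣW sinα = 194.2 kN/m
Resisting = 74.0 + 820.4·tan31.0° = 74.0 + 493.0 = 566.9 kN/m
FS = 566.9 / 194.2 = 2.920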